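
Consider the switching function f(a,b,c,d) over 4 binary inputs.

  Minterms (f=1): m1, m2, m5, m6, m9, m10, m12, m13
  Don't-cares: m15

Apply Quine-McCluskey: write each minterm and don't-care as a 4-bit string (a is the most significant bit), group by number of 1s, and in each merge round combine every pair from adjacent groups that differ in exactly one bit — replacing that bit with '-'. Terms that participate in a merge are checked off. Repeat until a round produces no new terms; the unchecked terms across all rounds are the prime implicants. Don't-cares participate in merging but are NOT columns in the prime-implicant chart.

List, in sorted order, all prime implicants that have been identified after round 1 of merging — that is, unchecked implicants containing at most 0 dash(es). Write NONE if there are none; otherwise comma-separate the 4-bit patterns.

[col 0] 0001*, 0010*, 0101*, 0110*, 1001*, 1010*, 1100*, 1101*, 1111*
[col 1] -001*, -010, -101*, 0-01*, 0-10, 1-01*, 11-1, 110-
[col 2] --01
Prime implicants: --01, -010, 0-10, 11-1, 110-

NONE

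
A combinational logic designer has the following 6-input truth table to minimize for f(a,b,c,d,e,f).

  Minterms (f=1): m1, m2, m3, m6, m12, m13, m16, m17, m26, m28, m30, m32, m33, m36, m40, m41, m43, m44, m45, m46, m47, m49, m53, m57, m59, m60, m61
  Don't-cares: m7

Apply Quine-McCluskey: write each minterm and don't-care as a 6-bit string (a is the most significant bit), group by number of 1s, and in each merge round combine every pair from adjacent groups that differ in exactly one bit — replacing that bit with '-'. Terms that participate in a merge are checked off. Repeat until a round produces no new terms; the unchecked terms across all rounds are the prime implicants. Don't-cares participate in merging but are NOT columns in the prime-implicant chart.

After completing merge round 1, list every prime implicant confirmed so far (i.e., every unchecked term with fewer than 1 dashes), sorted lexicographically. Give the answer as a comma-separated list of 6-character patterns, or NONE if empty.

NONE

Round 0: 000001✓ 000010✓ 000011✓ 000110✓ 000111✓ 001100✓ 001101✓ 010000✓ 010001✓ 011010✓ 011100✓ 011110✓ 100000✓ 100001✓ 100100✓ 101000✓ 101001✓ 101011✓ 101100✓ 101101✓ 101110✓ 101111✓ 110001✓ 110101✓ 111001✓ 111011✓ 111100✓ 111101✓
Round 1: -00001✓ -01100✓ -01101✓ -10001✓ -11100✓ 0-0001✓ 0-1100✓ 000-10✓ 000-11✓ 0000-1 00001-✓ 00011-✓ 00110-✓ 01000- 011-10 0111-0 1-0001✓ 1-1001✓ 1-1011✓ 1-1100✓ 1-1101✓ 10-000✓ 10-001✓ 10-100✓ 100-00✓ 10000-✓ 101-00✓ 101-01✓ 101-11✓ 1010-1✓ 10100-✓ 1011-0✓ 1011-1✓ 10110-✓ 10111-✓ 11-001✓ 11-101✓ 110-01✓ 111-01✓ 1110-1✓ 11110-✓
Round 2: --0001 --1100 -0110- 000-1- 1--001 1-1-01 1-10-1 1-110- 10--00 10-00- 101--1 101-0- 1011-- 11--01
PIs = {--0001, --1100, -0110-, 000-1-, 0000-1, 01000-, 011-10, 0111-0, 1--001, 1-1-01, 1-10-1, 1-110-, 10--00, 10-00-, 101--1, 101-0-, 1011--, 11--01}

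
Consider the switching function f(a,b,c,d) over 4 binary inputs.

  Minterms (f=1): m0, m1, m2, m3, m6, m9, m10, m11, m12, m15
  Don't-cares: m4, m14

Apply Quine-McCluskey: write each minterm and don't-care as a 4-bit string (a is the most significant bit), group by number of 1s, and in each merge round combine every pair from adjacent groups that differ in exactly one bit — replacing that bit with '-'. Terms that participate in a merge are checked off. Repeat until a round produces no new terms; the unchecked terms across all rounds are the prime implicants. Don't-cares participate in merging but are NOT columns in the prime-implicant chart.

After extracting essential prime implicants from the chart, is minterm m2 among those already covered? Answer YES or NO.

NO

size-2^0 implicants → 0000(✓)  0001(✓)  0010(✓)  0011(✓)  0100(✓)  0110(✓)  1001(✓)  1010(✓)  1011(✓)  1100(✓)  1110(✓)  1111(✓)
size-2^1 implicants → -001(✓)  -010(✓)  -011(✓)  -100(✓)  -110(✓)  0-00(✓)  0-10(✓)  00-0(✓)  00-1(✓)  000-(✓)  001-(✓)  01-0(✓)  1-10(✓)  1-11(✓)  10-1(✓)  101-(✓)  11-0(✓)  111-(✓)
size-2^2 implicants → --10  -0-1  -01-  -1-0  0--0  00--  1-1-
Unchecked terms (primes): --10, -0-1, -01-, -1-0, 0--0, 00--, 1-1-
Minterm coverage:
  m0 ⊆ 0--0,00--
  m1 ⊆ -0-1,00--
  m2 ⊆ --10,-01-,0--0,00--
  m3 ⊆ -0-1,-01-,00--
  m6 ⊆ --10,-1-0,0--0
  m9 ⊆ -0-1 [E]
  m10 ⊆ --10,-01-,1-1-
  m11 ⊆ -0-1,-01-,1-1-
  m12 ⊆ -1-0 [E]
  m15 ⊆ 1-1- [E]
E = {-0-1, -1-0, 1-1-}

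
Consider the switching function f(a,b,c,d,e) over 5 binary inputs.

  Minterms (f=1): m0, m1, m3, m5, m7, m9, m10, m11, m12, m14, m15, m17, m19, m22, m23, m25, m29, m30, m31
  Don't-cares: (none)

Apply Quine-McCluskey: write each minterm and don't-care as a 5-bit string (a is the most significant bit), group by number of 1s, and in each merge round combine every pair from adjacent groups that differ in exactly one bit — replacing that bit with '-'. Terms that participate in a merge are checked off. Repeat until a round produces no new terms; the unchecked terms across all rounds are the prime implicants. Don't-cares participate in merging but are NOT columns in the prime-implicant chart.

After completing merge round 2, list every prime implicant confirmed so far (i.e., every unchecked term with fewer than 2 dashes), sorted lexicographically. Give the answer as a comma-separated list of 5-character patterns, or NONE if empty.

0000-, 011-0, 11-01, 111-1

[col 0] 00000*, 00001*, 00011*, 00101*, 00111*, 01001*, 01010*, 01011*, 01100*, 01110*, 01111*, 10001*, 10011*, 10110*, 10111*, 11001*, 11101*, 11110*, 11111*
[col 1] -0001*, -0011*, -0111*, -1001*, -1110*, -1111*, 0-001*, 0-011*, 0-111*, 00-01*, 00-11*, 000-1*, 0000-, 001-1*, 01-10*, 01-11*, 010-1*, 0101-*, 011-0, 0111-*, 1-001*, 1-110*, 1-111*, 10-11*, 100-1*, 1011-*, 11-01, 111-1, 1111-*
[col 2] --001, --111, -0-11, -00-1, -111-, 0--11, 0-0-1, 00--1, 01-1-, 1-11-
Prime implicants: --001, --111, -0-11, -00-1, -111-, 0--11, 0-0-1, 00--1, 0000-, 01-1-, 011-0, 1-11-, 11-01, 111-1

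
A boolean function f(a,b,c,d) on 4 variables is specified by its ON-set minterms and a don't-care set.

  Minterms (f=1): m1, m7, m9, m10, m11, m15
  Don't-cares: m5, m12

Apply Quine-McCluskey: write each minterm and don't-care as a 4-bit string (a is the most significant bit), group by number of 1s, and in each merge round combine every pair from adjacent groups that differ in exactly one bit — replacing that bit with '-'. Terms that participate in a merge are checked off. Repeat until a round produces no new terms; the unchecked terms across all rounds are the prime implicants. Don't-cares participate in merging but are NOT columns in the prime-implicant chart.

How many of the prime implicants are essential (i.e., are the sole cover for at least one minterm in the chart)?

1

[col 0] 0001*, 0101*, 0111*, 1001*, 1010*, 1011*, 1100, 1111*
[col 1] -001, -111, 0-01, 01-1, 1-11, 10-1, 101-
Prime implicants: -001, -111, 0-01, 01-1, 1-11, 10-1, 101-, 1100
PI chart (minterm → PIs covering it):
  1 | -001,0-01
  7 | -111,01-1
  9 | -001,10-1
  10 | 101-  (sole → essential)
  11 | 1-11,10-1,101-
  15 | -111,1-11
Essential prime implicants: 101-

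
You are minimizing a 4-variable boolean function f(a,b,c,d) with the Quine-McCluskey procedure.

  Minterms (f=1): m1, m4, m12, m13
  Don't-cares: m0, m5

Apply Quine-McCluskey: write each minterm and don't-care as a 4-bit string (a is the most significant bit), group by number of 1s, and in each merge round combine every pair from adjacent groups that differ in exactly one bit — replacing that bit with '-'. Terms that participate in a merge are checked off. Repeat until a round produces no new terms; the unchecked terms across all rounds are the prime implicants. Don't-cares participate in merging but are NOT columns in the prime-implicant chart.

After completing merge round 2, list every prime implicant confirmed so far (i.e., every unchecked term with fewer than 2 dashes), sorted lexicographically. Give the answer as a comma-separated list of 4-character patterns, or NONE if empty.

Round 0: 0000✓ 0001✓ 0100✓ 0101✓ 1100✓ 1101✓
Round 1: -100✓ -101✓ 0-00✓ 0-01✓ 000-✓ 010-✓ 110-✓
Round 2: -10- 0-0-
PIs = {-10-, 0-0-}

NONE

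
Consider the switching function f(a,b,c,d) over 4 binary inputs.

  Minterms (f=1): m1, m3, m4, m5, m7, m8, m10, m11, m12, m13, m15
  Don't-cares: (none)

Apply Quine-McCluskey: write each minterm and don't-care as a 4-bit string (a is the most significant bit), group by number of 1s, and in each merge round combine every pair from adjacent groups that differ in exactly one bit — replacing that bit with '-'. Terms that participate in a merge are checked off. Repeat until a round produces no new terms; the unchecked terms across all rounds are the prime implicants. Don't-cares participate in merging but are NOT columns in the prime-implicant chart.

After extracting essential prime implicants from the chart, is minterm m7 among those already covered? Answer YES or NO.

YES

size-2^0 implicants → 0001(✓)  0011(✓)  0100(✓)  0101(✓)  0111(✓)  1000(✓)  1010(✓)  1011(✓)  1100(✓)  1101(✓)  1111(✓)
size-2^1 implicants → -011(✓)  -100(✓)  -101(✓)  -111(✓)  0-01(✓)  0-11(✓)  00-1(✓)  01-1(✓)  010-(✓)  1-00  1-11(✓)  10-0  101-  11-1(✓)  110-(✓)
size-2^2 implicants → --11  -1-1  -10-  0--1
Unchecked terms (primes): --11, -1-1, -10-, 0--1, 1-00, 10-0, 101-
Minterm coverage:
  m1 ⊆ 0--1 [E]
  m3 ⊆ --11,0--1
  m4 ⊆ -10- [E]
  m5 ⊆ -1-1,-10-,0--1
  m7 ⊆ --11,-1-1,0--1
  m8 ⊆ 1-00,10-0
  m10 ⊆ 10-0,101-
  m11 ⊆ --11,101-
  m12 ⊆ -10-,1-00
  m13 ⊆ -1-1,-10-
  m15 ⊆ --11,-1-1
E = {-10-, 0--1}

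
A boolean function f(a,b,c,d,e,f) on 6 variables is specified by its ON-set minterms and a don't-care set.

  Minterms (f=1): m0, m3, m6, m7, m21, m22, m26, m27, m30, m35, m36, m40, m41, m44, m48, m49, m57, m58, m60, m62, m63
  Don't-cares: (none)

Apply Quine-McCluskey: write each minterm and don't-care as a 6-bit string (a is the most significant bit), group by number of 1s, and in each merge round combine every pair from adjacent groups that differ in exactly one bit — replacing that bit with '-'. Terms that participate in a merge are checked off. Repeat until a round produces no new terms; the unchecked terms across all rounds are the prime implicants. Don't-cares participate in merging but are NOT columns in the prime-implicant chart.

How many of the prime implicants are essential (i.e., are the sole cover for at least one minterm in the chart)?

8

Round 0: 000000 000011✓ 000110✓ 000111✓ 010101 010110✓ 011010✓ 011011✓ 011110✓ 100011✓ 100100✓ 101000✓ 101001✓ 101100✓ 110000✓ 110001✓ 111001✓ 111010✓ 111100✓ 111110✓ 111111✓
Round 1: -00011 -11010✓ -11110✓ 0-0110 000-11 00011- 01-110 011-10✓ 01101- 1-1001 1-1100 10-100 101-00 10100- 11-001 11000- 111-10✓ 1111-0 11111-
Round 2: -11-10
PIs = {-00011, -11-10, 0-0110, 000-11, 000000, 00011-, 01-110, 010101, 01101-, 1-1001, 1-1100, 10-100, 101-00, 10100-, 11-001, 11000-, 1111-0, 11111-}
Coverage chart:
  m0: 000000 ←essential
  m3: -00011,000-11
  m6: 0-0110,00011-
  m7: 000-11,00011-
  m21: 010101 ←essential
  m22: 0-0110,01-110
  m26: -11-10,01101-
  m27: 01101- ←essential
  m30: -11-10,01-110
  m35: -00011 ←essential
  m36: 10-100 ←essential
  m40: 101-00,10100-
  m41: 1-1001,10100-
  m44: 1-1100,10-100,101-00
  m48: 11000- ←essential
  m49: 11-001,11000-
  m57: 1-1001,11-001
  m58: -11-10 ←essential
  m60: 1-1100,1111-0
  m62: -11-10,1111-0,11111-
  m63: 11111- ←essential
Essential: -00011, -11-10, 000000, 010101, 01101-, 10-100, 11000-, 11111-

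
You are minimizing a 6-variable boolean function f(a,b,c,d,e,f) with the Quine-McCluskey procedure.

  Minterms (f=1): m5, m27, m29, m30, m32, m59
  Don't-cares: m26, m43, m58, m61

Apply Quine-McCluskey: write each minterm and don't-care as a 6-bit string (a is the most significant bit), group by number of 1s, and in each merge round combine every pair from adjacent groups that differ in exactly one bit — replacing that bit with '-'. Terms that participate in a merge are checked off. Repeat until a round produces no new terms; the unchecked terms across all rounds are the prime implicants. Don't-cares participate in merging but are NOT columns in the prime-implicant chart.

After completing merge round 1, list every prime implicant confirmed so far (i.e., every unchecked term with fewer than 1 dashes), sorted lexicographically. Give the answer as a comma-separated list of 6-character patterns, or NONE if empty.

size-2^0 implicants → 000101  011010(✓)  011011(✓)  011101(✓)  011110(✓)  100000  101011(✓)  111010(✓)  111011(✓)  111101(✓)
size-2^1 implicants → -11010(✓)  -11011(✓)  -11101  011-10  01101-(✓)  1-1011  11101-(✓)
size-2^2 implicants → -1101-
Unchecked terms (primes): -1101-, -11101, 000101, 011-10, 1-1011, 100000

000101, 100000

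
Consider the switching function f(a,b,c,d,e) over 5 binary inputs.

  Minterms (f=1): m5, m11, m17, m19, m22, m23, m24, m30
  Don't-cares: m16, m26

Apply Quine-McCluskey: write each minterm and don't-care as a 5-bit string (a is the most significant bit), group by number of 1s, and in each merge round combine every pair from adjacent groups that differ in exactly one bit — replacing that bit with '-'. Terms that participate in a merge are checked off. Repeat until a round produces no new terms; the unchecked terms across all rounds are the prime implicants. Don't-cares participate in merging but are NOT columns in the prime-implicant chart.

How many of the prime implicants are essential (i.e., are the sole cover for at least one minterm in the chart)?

2

size-2^0 implicants → 00101  01011  10000(✓)  10001(✓)  10011(✓)  10110(✓)  10111(✓)  11000(✓)  11010(✓)  11110(✓)
size-2^1 implicants → 1-000  1-110  10-11  100-1  1000-  1011-  11-10  110-0
Unchecked terms (primes): 00101, 01011, 1-000, 1-110, 10-11, 100-1, 1000-, 1011-, 11-10, 110-0
Minterm coverage:
  m5 ⊆ 00101 [E]
  m11 ⊆ 01011 [E]
  m17 ⊆ 100-1,1000-
  m19 ⊆ 10-11,100-1
  m22 ⊆ 1-110,1011-
  m23 ⊆ 10-11,1011-
  m24 ⊆ 1-000,110-0
  m30 ⊆ 1-110,11-10
E = {00101, 01011}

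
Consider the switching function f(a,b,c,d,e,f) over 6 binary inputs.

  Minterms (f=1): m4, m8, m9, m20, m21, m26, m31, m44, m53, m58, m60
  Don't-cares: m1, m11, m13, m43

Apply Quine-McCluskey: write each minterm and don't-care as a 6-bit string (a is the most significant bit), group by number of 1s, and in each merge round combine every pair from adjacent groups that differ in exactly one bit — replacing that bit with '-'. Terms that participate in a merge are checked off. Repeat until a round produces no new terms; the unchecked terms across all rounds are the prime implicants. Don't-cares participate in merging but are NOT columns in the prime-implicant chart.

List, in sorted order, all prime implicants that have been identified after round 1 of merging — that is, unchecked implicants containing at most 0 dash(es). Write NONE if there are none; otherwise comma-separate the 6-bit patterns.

[col 0] 000001*, 000100*, 001000*, 001001*, 001011*, 001101*, 010100*, 010101*, 011010*, 011111, 101011*, 101100*, 110101*, 111010*, 111100*
[col 1] -01011, -10101, -11010, 0-0100, 00-001, 001-01, 0010-1, 00100-, 01010-, 1-1100
Prime implicants: -01011, -10101, -11010, 0-0100, 00-001, 001-01, 0010-1, 00100-, 01010-, 011111, 1-1100

011111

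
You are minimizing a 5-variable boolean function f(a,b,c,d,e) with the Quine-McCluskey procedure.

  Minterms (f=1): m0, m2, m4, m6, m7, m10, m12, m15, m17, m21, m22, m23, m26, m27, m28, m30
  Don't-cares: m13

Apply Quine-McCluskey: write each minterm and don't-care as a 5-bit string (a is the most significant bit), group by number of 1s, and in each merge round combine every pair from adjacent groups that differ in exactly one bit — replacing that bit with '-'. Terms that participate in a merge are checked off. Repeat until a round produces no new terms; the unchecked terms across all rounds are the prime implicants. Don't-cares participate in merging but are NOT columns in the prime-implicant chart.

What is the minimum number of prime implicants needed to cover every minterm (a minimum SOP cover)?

size-2^0 implicants → 00000(✓)  00010(✓)  00100(✓)  00110(✓)  00111(✓)  01010(✓)  01100(✓)  01101(✓)  01111(✓)  10001(✓)  10101(✓)  10110(✓)  10111(✓)  11010(✓)  11011(✓)  11100(✓)  11110(✓)
size-2^1 implicants → -0110(✓)  -0111(✓)  -1010  -1100  0-010  0-100  0-111  00-00(✓)  00-10(✓)  000-0(✓)  001-0(✓)  0011-(✓)  011-1  0110-  1-110  10-01  101-1  1011-(✓)  11-10  1101-  111-0
size-2^2 implicants → -011-  00--0
Unchecked terms (primes): -011-, -1010, -1100, 0-010, 0-100, 0-111, 00--0, 011-1, 0110-, 1-110, 10-01, 101-1, 11-10, 1101-, 111-0
Minterm coverage:
  m0 ⊆ 00--0 [E]
  m2 ⊆ 0-010,00--0
  m4 ⊆ 0-100,00--0
  m6 ⊆ -011-,00--0
  m7 ⊆ -011-,0-111
  m10 ⊆ -1010,0-010
  m12 ⊆ -1100,0-100,0110-
  m15 ⊆ 0-111,011-1
  m17 ⊆ 10-01 [E]
  m21 ⊆ 10-01,101-1
  m22 ⊆ -011-,1-110
  m23 ⊆ -011-,101-1
  m26 ⊆ -1010,11-10,1101-
  m27 ⊆ 1101- [E]
  m28 ⊆ -1100,111-0
  m30 ⊆ 1-110,11-10,111-0
E = {00--0, 10-01, 1101-}
Petrick residual → -011-, -1010, -1100, 0-111, 1-110
Cover = b'cd + bc'de' + bcd'e' + a'cde + a'b'e' + acde' + ab'd'e + abc'd  |cover|=8

8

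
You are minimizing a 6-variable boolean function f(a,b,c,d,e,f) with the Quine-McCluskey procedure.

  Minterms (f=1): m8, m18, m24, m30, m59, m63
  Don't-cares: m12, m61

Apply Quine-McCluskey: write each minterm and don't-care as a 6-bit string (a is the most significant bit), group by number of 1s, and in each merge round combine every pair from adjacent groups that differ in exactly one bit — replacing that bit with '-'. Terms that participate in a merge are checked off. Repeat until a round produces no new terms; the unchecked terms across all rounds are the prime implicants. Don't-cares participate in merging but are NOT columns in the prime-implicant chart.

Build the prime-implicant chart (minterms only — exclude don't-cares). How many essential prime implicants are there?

Round 0: 001000✓ 001100✓ 010010 011000✓ 011110 111011✓ 111101✓ 111111✓
Round 1: 0-1000 001-00 111-11 1111-1
PIs = {0-1000, 001-00, 010010, 011110, 111-11, 1111-1}
Coverage chart:
  m8: 0-1000,001-00
  m18: 010010 ←essential
  m24: 0-1000 ←essential
  m30: 011110 ←essential
  m59: 111-11 ←essential
  m63: 111-11,1111-1
Essential: 0-1000, 010010, 011110, 111-11

4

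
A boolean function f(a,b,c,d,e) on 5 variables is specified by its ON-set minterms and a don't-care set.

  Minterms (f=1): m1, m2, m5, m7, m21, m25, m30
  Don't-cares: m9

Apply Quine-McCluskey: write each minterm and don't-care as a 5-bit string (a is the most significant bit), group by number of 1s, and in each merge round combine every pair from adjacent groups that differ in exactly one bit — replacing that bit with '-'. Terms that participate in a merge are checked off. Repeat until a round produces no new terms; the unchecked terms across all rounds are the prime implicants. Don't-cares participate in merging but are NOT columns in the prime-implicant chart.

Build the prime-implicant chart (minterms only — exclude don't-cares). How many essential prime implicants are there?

5

size-2^0 implicants → 00001(✓)  00010  00101(✓)  00111(✓)  01001(✓)  10101(✓)  11001(✓)  11110
size-2^1 implicants → -0101  -1001  0-001  00-01  001-1
Unchecked terms (primes): -0101, -1001, 0-001, 00-01, 00010, 001-1, 11110
Minterm coverage:
  m1 ⊆ 0-001,00-01
  m2 ⊆ 00010 [E]
  m5 ⊆ -0101,00-01,001-1
  m7 ⊆ 001-1 [E]
  m21 ⊆ -0101 [E]
  m25 ⊆ -1001 [E]
  m30 ⊆ 11110 [E]
E = {-0101, -1001, 00010, 001-1, 11110}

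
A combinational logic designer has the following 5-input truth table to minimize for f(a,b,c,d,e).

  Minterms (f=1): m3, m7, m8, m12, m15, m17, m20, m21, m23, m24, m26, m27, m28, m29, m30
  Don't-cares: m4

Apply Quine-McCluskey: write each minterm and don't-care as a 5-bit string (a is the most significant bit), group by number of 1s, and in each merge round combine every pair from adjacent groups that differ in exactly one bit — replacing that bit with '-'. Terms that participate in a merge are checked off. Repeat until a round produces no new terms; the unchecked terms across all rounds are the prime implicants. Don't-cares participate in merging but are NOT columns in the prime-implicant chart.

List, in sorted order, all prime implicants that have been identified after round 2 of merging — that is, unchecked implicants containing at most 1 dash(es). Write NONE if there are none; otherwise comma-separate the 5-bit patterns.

-0111, 0-111, 00-11, 10-01, 101-1, 1101-

size-2^0 implicants → 00011(✓)  00100(✓)  00111(✓)  01000(✓)  01100(✓)  01111(✓)  10001(✓)  10100(✓)  10101(✓)  10111(✓)  11000(✓)  11010(✓)  11011(✓)  11100(✓)  11101(✓)  11110(✓)
size-2^1 implicants → -0100(✓)  -0111  -1000(✓)  -1100(✓)  0-100(✓)  0-111  00-11  01-00(✓)  1-100(✓)  1-101(✓)  10-01  101-1  1010-(✓)  11-00(✓)  11-10(✓)  110-0(✓)  1101-  111-0(✓)  1110-(✓)
size-2^2 implicants → --100  -1-00  1-10-  11--0
Unchecked terms (primes): --100, -0111, -1-00, 0-111, 00-11, 1-10-, 10-01, 101-1, 11--0, 1101-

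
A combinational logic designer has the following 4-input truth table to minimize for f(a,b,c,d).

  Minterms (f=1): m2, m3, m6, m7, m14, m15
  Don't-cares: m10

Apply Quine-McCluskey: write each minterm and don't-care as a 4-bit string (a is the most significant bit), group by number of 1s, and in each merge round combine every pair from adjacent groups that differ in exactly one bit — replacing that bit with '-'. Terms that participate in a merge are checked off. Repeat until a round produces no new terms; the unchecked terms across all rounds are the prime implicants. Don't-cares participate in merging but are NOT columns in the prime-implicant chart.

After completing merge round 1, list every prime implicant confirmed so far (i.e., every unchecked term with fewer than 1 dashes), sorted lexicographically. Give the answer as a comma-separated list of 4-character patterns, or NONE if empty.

NONE

size-2^0 implicants → 0010(✓)  0011(✓)  0110(✓)  0111(✓)  1010(✓)  1110(✓)  1111(✓)
size-2^1 implicants → -010(✓)  -110(✓)  -111(✓)  0-10(✓)  0-11(✓)  001-(✓)  011-(✓)  1-10(✓)  111-(✓)
size-2^2 implicants → --10  -11-  0-1-
Unchecked terms (primes): --10, -11-, 0-1-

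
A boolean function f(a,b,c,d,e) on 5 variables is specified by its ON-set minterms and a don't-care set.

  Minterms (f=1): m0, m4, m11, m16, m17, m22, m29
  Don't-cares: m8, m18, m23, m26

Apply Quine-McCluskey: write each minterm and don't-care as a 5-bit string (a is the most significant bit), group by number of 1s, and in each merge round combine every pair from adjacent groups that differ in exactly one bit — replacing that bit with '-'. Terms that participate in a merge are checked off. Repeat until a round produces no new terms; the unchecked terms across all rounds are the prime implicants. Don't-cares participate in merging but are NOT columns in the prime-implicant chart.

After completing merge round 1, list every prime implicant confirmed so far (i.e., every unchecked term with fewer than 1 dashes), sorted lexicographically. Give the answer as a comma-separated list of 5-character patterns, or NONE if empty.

01011, 11101

[col 0] 00000*, 00100*, 01000*, 01011, 10000*, 10001*, 10010*, 10110*, 10111*, 11010*, 11101
[col 1] -0000, 0-000, 00-00, 1-010, 10-10, 100-0, 1000-, 1011-
Prime implicants: -0000, 0-000, 00-00, 01011, 1-010, 10-10, 100-0, 1000-, 1011-, 11101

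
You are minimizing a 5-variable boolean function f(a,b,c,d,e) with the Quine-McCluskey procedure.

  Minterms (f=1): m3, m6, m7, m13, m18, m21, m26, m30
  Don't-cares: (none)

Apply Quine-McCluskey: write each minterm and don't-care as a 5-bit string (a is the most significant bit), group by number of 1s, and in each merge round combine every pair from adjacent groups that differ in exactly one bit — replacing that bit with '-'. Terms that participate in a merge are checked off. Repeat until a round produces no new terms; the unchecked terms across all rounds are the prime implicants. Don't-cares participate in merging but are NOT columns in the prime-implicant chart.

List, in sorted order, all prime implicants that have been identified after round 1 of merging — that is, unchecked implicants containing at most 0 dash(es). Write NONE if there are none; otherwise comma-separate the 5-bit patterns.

size-2^0 implicants → 00011(✓)  00110(✓)  00111(✓)  01101  10010(✓)  10101  11010(✓)  11110(✓)
size-2^1 implicants → 00-11  0011-  1-010  11-10
Unchecked terms (primes): 00-11, 0011-, 01101, 1-010, 10101, 11-10

01101, 10101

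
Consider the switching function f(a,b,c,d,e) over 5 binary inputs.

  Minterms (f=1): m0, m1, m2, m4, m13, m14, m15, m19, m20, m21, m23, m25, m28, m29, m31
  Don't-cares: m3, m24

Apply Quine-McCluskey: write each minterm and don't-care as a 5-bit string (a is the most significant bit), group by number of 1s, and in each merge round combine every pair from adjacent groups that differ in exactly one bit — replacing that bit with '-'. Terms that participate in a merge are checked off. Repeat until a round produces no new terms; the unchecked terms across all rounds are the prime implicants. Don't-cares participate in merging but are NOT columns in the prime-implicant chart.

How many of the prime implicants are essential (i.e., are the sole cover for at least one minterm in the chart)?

Round 0: 00000✓ 00001✓ 00010✓ 00011✓ 00100✓ 01101✓ 01110✓ 01111✓ 10011✓ 10100✓ 10101✓ 10111✓ 11000✓ 11001✓ 11100✓ 11101✓ 11111✓
Round 1: -0011 -0100 -1101✓ -1111✓ 00-00 000-0✓ 000-1✓ 0000-✓ 0001-✓ 011-1✓ 0111- 1-100✓ 1-101✓ 1-111✓ 10-11 101-1✓ 1010-✓ 11-00✓ 11-01✓ 1100-✓ 111-1✓ 1110-✓
Round 2: -11-1 000-- 1-1-1 1-10- 11-0-
PIs = {-0011, -0100, -11-1, 00-00, 000--, 0111-, 1-1-1, 1-10-, 10-11, 11-0-}
Coverage chart:
  m0: 00-00,000--
  m1: 000-- ←essential
  m2: 000-- ←essential
  m4: -0100,00-00
  m13: -11-1 ←essential
  m14: 0111- ←essential
  m15: -11-1,0111-
  m19: -0011,10-11
  m20: -0100,1-10-
  m21: 1-1-1,1-10-
  m23: 1-1-1,10-11
  m25: 11-0- ←essential
  m28: 1-10-,11-0-
  m29: -11-1,1-1-1,1-10-,11-0-
  m31: -11-1,1-1-1
Essential: -11-1, 000--, 0111-, 11-0-

4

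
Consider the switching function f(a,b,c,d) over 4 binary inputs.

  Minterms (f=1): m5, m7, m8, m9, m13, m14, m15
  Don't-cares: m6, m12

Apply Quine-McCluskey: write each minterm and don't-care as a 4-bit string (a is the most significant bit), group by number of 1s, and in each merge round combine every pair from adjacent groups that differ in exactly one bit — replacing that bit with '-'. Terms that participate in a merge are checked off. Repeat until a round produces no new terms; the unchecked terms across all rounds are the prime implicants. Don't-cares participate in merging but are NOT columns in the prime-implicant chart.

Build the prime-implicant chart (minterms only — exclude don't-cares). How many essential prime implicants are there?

2

Round 0: 0101✓ 0110✓ 0111✓ 1000✓ 1001✓ 1100✓ 1101✓ 1110✓ 1111✓
Round 1: -101✓ -110✓ -111✓ 01-1✓ 011-✓ 1-00✓ 1-01✓ 100-✓ 11-0✓ 11-1✓ 110-✓ 111-✓
Round 2: -1-1 -11- 1-0- 11--
PIs = {-1-1, -11-, 1-0-, 11--}
Coverage chart:
  m5: -1-1 ←essential
  m7: -1-1,-11-
  m8: 1-0- ←essential
  m9: 1-0- ←essential
  m13: -1-1,1-0-,11--
  m14: -11-,11--
  m15: -1-1,-11-,11--
Essential: -1-1, 1-0-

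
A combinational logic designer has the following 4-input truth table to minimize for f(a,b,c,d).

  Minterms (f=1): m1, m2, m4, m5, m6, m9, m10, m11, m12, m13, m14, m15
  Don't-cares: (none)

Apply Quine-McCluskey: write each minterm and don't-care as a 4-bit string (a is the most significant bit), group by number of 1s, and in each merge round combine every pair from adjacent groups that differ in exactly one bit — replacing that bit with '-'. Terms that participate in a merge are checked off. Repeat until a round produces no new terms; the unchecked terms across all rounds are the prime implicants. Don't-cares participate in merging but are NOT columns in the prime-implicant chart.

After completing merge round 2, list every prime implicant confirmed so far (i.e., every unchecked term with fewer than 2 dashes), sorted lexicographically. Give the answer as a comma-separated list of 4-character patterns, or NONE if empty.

size-2^0 implicants → 0001(✓)  0010(✓)  0100(✓)  0101(✓)  0110(✓)  1001(✓)  1010(✓)  1011(✓)  1100(✓)  1101(✓)  1110(✓)  1111(✓)
size-2^1 implicants → -001(✓)  -010(✓)  -100(✓)  -101(✓)  -110(✓)  0-01(✓)  0-10(✓)  01-0(✓)  010-(✓)  1-01(✓)  1-10(✓)  1-11(✓)  10-1(✓)  101-(✓)  11-0(✓)  11-1(✓)  110-(✓)  111-(✓)
size-2^2 implicants → --01  --10  -1-0  -10-  1--1  1-1-  11--
Unchecked terms (primes): --01, --10, -1-0, -10-, 1--1, 1-1-, 11--

NONE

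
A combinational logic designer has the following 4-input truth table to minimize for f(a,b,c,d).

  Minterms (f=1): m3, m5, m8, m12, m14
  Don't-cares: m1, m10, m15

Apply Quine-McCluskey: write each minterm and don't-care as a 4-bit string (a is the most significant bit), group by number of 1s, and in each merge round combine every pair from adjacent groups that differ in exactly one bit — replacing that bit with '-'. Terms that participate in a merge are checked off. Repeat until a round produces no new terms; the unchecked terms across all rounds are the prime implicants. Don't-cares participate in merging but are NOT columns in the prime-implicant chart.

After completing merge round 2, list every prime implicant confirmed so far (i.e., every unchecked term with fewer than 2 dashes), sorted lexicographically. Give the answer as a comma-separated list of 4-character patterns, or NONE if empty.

0-01, 00-1, 111-

[col 0] 0001*, 0011*, 0101*, 1000*, 1010*, 1100*, 1110*, 1111*
[col 1] 0-01, 00-1, 1-00*, 1-10*, 10-0*, 11-0*, 111-
[col 2] 1--0
Prime implicants: 0-01, 00-1, 1--0, 111-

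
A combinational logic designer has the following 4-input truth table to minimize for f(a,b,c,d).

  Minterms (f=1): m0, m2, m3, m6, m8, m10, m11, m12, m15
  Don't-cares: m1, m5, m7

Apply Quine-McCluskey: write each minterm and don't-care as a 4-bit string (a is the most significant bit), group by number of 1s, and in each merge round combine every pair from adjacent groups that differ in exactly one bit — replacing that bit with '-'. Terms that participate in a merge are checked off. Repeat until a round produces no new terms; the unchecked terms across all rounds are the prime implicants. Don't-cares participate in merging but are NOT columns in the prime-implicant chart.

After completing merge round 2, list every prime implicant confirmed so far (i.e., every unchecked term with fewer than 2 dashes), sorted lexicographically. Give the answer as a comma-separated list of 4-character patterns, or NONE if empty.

1-00

size-2^0 implicants → 0000(✓)  0001(✓)  0010(✓)  0011(✓)  0101(✓)  0110(✓)  0111(✓)  1000(✓)  1010(✓)  1011(✓)  1100(✓)  1111(✓)
size-2^1 implicants → -000(✓)  -010(✓)  -011(✓)  -111(✓)  0-01(✓)  0-10(✓)  0-11(✓)  00-0(✓)  00-1(✓)  000-(✓)  001-(✓)  01-1(✓)  011-(✓)  1-00  1-11(✓)  10-0(✓)  101-(✓)
size-2^2 implicants → --11  -0-0  -01-  0--1  0-1-  00--
Unchecked terms (primes): --11, -0-0, -01-, 0--1, 0-1-, 00--, 1-00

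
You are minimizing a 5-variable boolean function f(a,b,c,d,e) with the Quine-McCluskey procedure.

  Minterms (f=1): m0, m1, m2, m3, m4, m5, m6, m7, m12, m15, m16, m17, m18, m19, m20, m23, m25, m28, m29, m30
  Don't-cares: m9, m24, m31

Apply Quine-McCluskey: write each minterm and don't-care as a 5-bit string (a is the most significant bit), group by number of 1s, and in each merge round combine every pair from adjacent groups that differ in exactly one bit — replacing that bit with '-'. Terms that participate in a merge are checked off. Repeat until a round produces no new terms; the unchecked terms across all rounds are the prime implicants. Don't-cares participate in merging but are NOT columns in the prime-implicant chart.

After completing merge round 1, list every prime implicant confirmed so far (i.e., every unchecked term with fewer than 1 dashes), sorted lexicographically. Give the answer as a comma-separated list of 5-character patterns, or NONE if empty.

[col 0] 00000*, 00001*, 00010*, 00011*, 00100*, 00101*, 00110*, 00111*, 01001*, 01100*, 01111*, 10000*, 10001*, 10010*, 10011*, 10100*, 10111*, 11000*, 11001*, 11100*, 11101*, 11110*, 11111*
[col 1] -0000*, -0001*, -0010*, -0011*, -0100*, -0111*, -1001*, -1100*, -1111*, 0-001*, 0-100*, 0-111*, 00-00*, 00-01*, 00-10*, 00-11*, 000-0*, 000-1*, 0000-*, 0001-*, 001-0*, 001-1*, 0010-*, 0011-*, 1-000*, 1-001*, 1-100*, 1-111*, 10-00*, 10-11*, 100-0*, 100-1*, 1000-*, 1001-*, 11-00*, 11-01*, 1100-*, 111-0*, 111-1*, 1110-*, 1111-*
[col 2] --001, --100, --111, -0-00, -0-11, -00-0*, -00-1*, -000-*, -001-*, 00--0*, 00--1*, 00-0-*, 00-1-*, 000--*, 001--*, 1--00, 1-00-, 100--*, 11-0-, 111--
[col 3] -00--, 00---
Prime implicants: --001, --100, --111, -0-00, -0-11, -00--, 00---, 1--00, 1-00-, 11-0-, 111--

NONE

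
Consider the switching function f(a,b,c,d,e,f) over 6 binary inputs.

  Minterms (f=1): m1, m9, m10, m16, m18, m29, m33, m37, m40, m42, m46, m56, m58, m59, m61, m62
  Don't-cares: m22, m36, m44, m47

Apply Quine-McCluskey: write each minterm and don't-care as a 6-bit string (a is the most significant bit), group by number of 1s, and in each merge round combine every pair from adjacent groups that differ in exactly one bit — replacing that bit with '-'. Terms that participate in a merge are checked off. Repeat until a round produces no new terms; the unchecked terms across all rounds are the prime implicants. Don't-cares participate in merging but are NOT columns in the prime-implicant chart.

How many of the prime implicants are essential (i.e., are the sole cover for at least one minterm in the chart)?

size-2^0 implicants → 000001(✓)  001001(✓)  001010(✓)  010000(✓)  010010(✓)  010110(✓)  011101(✓)  100001(✓)  100100(✓)  100101(✓)  101000(✓)  101010(✓)  101100(✓)  101110(✓)  101111(✓)  111000(✓)  111010(✓)  111011(✓)  111101(✓)  111110(✓)
size-2^1 implicants → -00001  -01010  -11101  00-001  010-10  0100-0  1-1000(✓)  1-1010(✓)  1-1110(✓)  10-100  100-01  10010-  101-00(✓)  101-10(✓)  1010-0(✓)  1011-0(✓)  10111-  111-10(✓)  1110-0(✓)  11101-
size-2^2 implicants → 1-1-10  1-10-0  101--0
Unchecked terms (primes): -00001, -01010, -11101, 00-001, 010-10, 0100-0, 1-1-10, 1-10-0, 10-100, 100-01, 10010-, 101--0, 10111-, 11101-
Minterm coverage:
  m1 ⊆ -00001,00-001
  m9 ⊆ 00-001 [E]
  m10 ⊆ -01010 [E]
  m16 ⊆ 0100-0 [E]
  m18 ⊆ 010-10,0100-0
  m29 ⊆ -11101 [E]
  m33 ⊆ -00001,100-01
  m37 ⊆ 100-01,10010-
  m40 ⊆ 1-10-0,101--0
  m42 ⊆ -01010,1-1-10,1-10-0,101--0
  m46 ⊆ 1-1-10,101--0,10111-
  m56 ⊆ 1-10-0 [E]
  m58 ⊆ 1-1-10,1-10-0,11101-
  m59 ⊆ 11101- [E]
  m61 ⊆ -11101 [E]
  m62 ⊆ 1-1-10 [E]
E = {-01010, -11101, 00-001, 0100-0, 1-1-10, 1-10-0, 11101-}

7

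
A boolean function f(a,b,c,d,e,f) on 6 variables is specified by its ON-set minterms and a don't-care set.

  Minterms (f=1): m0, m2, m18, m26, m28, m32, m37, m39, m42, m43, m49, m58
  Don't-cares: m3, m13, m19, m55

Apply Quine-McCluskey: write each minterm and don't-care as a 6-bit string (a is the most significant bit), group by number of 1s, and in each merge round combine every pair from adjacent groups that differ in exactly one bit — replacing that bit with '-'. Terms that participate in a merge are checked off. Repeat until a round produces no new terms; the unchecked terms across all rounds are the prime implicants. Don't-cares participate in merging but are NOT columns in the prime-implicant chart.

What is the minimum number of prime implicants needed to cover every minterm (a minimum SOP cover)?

7

Round 0: 000000✓ 000010✓ 000011✓ 001101 010010✓ 010011✓ 011010✓ 011100 100000✓ 100101✓ 100111✓ 101010✓ 101011✓ 110001 110111✓ 111010✓
Round 1: -00000 -11010 0-0010✓ 0-0011✓ 0000-0 00001-✓ 01-010 01001-✓ 1-0111 1-1010 1001-1 10101-
Round 2: 0-001-
PIs = {-00000, -11010, 0-001-, 0000-0, 001101, 01-010, 011100, 1-0111, 1-1010, 1001-1, 10101-, 110001}
Coverage chart:
  m0: -00000,0000-0
  m2: 0-001-,0000-0
  m18: 0-001-,01-010
  m26: -11010,01-010
  m28: 011100 ←essential
  m32: -00000 ←essential
  m37: 1001-1 ←essential
  m39: 1-0111,1001-1
  m42: 1-1010,10101-
  m43: 10101- ←essential
  m49: 110001 ←essential
  m58: -11010,1-1010
Essential: -00000, 011100, 1001-1, 10101-, 110001
Petrick residual → -11010, 0-001-
Min cover (7 terms): b'c'd'e'f' + bcd'ef' + a'c'd'e + a'bcde'f' + ab'c'df + ab'cd'e + abc'd'e'f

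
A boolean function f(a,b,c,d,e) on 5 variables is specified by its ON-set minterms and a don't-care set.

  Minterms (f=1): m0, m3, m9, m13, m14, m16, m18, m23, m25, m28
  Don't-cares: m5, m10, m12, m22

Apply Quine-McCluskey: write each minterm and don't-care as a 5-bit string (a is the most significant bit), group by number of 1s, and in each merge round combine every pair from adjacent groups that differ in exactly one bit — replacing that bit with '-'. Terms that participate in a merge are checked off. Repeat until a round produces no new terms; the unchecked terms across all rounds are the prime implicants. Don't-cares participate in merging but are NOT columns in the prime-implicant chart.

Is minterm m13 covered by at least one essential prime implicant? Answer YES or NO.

[col 0] 00000*, 00011, 00101*, 01001*, 01010*, 01100*, 01101*, 01110*, 10000*, 10010*, 10110*, 10111*, 11001*, 11100*
[col 1] -0000, -1001, -1100, 0-101, 01-01, 01-10, 011-0, 0110-, 10-10, 100-0, 1011-
Prime implicants: -0000, -1001, -1100, 0-101, 00011, 01-01, 01-10, 011-0, 0110-, 10-10, 100-0, 1011-
PI chart (minterm → PIs covering it):
  0 | -0000  (sole → essential)
  3 | 00011  (sole → essential)
  9 | -1001,01-01
  13 | 0-101,01-01,0110-
  14 | 01-10,011-0
  16 | -0000,100-0
  18 | 10-10,100-0
  23 | 1011-  (sole → essential)
  25 | -1001  (sole → essential)
  28 | -1100  (sole → essential)
Essential prime implicants: -0000, -1001, -1100, 00011, 1011-

NO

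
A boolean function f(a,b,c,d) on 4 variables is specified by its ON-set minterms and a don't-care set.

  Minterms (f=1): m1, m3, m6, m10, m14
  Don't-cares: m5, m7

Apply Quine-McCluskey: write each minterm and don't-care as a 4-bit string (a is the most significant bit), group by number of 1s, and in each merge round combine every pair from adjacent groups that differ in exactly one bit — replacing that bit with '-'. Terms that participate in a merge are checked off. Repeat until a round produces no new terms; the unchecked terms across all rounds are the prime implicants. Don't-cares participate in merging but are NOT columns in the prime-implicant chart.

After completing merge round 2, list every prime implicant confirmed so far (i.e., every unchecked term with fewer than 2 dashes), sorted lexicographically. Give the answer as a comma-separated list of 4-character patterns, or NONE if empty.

[col 0] 0001*, 0011*, 0101*, 0110*, 0111*, 1010*, 1110*
[col 1] -110, 0-01*, 0-11*, 00-1*, 01-1*, 011-, 1-10
[col 2] 0--1
Prime implicants: -110, 0--1, 011-, 1-10

-110, 011-, 1-10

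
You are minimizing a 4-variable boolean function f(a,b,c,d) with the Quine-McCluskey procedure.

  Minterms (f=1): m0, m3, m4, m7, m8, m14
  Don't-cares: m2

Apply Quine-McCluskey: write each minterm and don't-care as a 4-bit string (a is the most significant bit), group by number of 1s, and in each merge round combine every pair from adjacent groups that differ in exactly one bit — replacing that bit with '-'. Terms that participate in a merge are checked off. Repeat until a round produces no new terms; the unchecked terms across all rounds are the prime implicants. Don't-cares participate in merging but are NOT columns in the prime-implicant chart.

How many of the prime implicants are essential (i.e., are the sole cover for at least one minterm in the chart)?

size-2^0 implicants → 0000(✓)  0010(✓)  0011(✓)  0100(✓)  0111(✓)  1000(✓)  1110
size-2^1 implicants → -000  0-00  0-11  00-0  001-
Unchecked terms (primes): -000, 0-00, 0-11, 00-0, 001-, 1110
Minterm coverage:
  m0 ⊆ -000,0-00,00-0
  m3 ⊆ 0-11,001-
  m4 ⊆ 0-00 [E]
  m7 ⊆ 0-11 [E]
  m8 ⊆ -000 [E]
  m14 ⊆ 1110 [E]
E = {-000, 0-00, 0-11, 1110}

4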